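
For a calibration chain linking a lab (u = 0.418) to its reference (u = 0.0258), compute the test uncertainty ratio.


TUR = u_lab / u_ref
= 0.418 / 0.0258
= 16.2016

16.2016


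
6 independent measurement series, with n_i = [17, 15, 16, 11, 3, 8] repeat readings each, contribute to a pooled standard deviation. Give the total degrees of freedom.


nu = sum_i (n_i - 1)
nu = ((17 - 1) + (15 - 1) + (16 - 1) + (11 - 1) + (3 - 1) + (8 - 1))
nu = 16 + 14 + 15 + 10 + 2 + 7
nu = 64

64


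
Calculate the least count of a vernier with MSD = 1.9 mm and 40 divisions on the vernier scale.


LC = MSD / n_div
= 1.9 / 40
= 0.0475

0.0475


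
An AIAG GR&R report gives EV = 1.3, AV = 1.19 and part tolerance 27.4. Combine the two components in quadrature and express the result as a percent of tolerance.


GRR = sqrt(EV^2 + AV^2) = sqrt(1.3^2 + 1.19^2) = 1.7624131
%GRR = GRR / tol * 100 = 1.7624131 / 27.4 * 100
%GRR = 6.4322

6.4322


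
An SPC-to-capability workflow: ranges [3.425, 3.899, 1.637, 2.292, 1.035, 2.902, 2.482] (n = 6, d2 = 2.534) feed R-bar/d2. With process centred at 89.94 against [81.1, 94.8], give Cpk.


R_bar = (3.425 + 3.899 + 1.637 + 2.292 + 1.035 + 2.902 + 2.482) / 7 = 2.5245714
sigma = R_bar / d2 = 2.5245714 / 2.534 = 0.99627916
Cp = (USL - LSL)/(6*sigma) = (94.8 - 81.1)/(6*0.99627916) = 2.2919
Cpu = (94.8 - 89.94)/(3*0.99627916) = 1.6261
Cpl = (89.94 - 81.1)/(3*0.99627916) = 2.9577
Cpk = min(Cpu, Cpl) = 1.6261

1.6261


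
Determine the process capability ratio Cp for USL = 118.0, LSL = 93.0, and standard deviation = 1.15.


Cp = (USL - LSL) / (6 * sigma)
= (118.0 - 93.0) / (6 * 1.15)
= 25.0000 / 6.9000
= 3.6232

3.6232


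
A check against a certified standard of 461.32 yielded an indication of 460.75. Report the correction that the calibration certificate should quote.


Correction = standard - reading
= 461.32 - 460.75
= 0.5700

0.5700


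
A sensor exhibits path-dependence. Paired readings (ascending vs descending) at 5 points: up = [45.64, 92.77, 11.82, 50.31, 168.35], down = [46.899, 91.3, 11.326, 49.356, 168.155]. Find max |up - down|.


|45.64 - 46.899| = 1.2590
|92.77 - 91.3| = 1.4700
|11.82 - 11.326| = 0.4940
|50.31 - 49.356| = 0.9540
|168.35 - 168.155| = 0.1950
hysteresis = max(diffs) = 1.4700

1.4700


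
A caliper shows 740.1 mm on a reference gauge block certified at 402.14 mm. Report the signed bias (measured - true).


Systematic error = measured - true
= 740.1 - 402.14
= 337.9600

337.9600


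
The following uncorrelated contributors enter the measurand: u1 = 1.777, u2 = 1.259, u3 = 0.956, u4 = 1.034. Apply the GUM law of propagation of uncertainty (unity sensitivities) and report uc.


uc = sqrt(1.777^2 + 1.259^2 + 0.956^2 + 1.034^2)
uc = sqrt(6.725902)
uc = 2.5934

2.5934


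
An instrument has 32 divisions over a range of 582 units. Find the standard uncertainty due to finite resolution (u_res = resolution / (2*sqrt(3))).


resolution = range / divisions
resolution = 582 / 32 = 18.1875
u_res = resolution / (2*sqrt(3))
u_res = 18.1875 / 3.4641016
u_res = 5.2503

5.2503


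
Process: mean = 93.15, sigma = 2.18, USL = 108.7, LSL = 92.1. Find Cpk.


Cpu = (USL - mean) / (3*sigma) = (108.7 - 93.15) / (3*2.18) = 2.3777
Cpl = (mean - LSL) / (3*sigma) = (93.15 - 92.1) / (3*2.18) = 0.1606
Cpk = min(Cpu, Cpl) = 0.1606

0.1606


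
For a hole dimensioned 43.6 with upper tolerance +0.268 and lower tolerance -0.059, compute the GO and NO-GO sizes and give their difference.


GO = nominal - lower_tol (smallest hole = maximum material condition)
GO = 43.6 - 0.059 = 43.541
NO-GO = nominal + upper_tol (largest hole = least material condition)
NO-GO = 43.6 + 0.268 = 43.868
spread = NO-GO - GO = 43.868 - 43.541 = 0.3270

0.3270


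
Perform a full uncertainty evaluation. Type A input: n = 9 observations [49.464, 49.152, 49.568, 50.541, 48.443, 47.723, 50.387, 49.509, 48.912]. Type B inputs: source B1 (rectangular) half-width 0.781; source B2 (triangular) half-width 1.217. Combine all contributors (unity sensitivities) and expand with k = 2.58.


mean = (49.464 + 49.152 + 49.568 + 50.541 + 48.443 + 47.723 + 50.387 + 49.509 + 48.912) / 9 = 49.29988889
s = sqrt(sum((x - mean)^2)/(n-1)) = 0.88444028
u_A = s / sqrt(n) = 0.88444028 / sqrt(9) = 0.29481343
u_B1 = 0.781 / sqrt(3) = 0.45091056
u_B2 = 1.217 / sqrt(6) = 0.49683817
uc = sqrt(0.29481343^2 + 0.45091056^2 + 0.49683817^2) = 0.73285978
U = k * uc = 2.58 * 0.73285978
U = 1.8908

1.8908


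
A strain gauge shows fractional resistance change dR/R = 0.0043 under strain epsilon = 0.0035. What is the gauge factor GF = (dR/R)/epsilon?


GF = (dR/R) / epsilon
= 0.0043 / 0.0035
= 1.2286

1.2286


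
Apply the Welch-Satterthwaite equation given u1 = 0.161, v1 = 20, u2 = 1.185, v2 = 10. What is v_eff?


uc = sqrt(u1^2 + u2^2) = sqrt(0.161^2 + 1.185^2) = 1.1958871
v_eff = uc^4 / (u1^4/v1 + u2^4/v2)
= 1.1958871^4 / (0.161^4/20 + 1.185^4/10)
= 2.0453175 / 0.19721838
v_eff = 10.3708

10.3708


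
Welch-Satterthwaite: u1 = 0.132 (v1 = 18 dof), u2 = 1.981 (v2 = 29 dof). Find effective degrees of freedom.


uc = sqrt(u1^2 + u2^2) = sqrt(0.132^2 + 1.981^2) = 1.9853929
v_eff = uc^4 / (u1^4/v1 + u2^4/v2)
= 1.9853929^4 / (0.132^4/18 + 1.981^4/29)
= 15.537669 / 0.53107236
v_eff = 29.2572

29.2572


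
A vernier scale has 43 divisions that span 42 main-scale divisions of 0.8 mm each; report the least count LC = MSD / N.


LC = MSD / n_div
= 0.8 / 43
= 0.0186

0.0186


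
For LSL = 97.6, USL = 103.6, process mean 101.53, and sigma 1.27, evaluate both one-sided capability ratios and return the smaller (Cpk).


Cpu = (USL - mean) / (3*sigma) = (103.6 - 101.53) / (3*1.27) = 0.5433
Cpl = (mean - LSL) / (3*sigma) = (101.53 - 97.6) / (3*1.27) = 1.0315
Cpk = min(Cpu, Cpl) = 0.5433

0.5433


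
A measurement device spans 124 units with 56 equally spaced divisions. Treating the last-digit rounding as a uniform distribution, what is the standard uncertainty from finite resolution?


resolution = range / divisions
resolution = 124 / 56 = 2.2142857
u_res = resolution / (2*sqrt(3))
u_res = 2.2142857 / 3.4641016
u_res = 0.6392

0.6392


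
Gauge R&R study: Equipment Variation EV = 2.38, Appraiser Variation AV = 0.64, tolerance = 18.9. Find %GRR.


GRR = sqrt(EV^2 + AV^2) = sqrt(2.38^2 + 0.64^2) = 2.4645486
%GRR = GRR / tol * 100 = 2.4645486 / 18.9 * 100
%GRR = 13.0399

13.0399


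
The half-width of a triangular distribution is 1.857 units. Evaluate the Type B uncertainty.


u_B = half_width / sqrt(6)
u_B = 1.857 / 2.4494897
u_B = 0.7581

0.7581


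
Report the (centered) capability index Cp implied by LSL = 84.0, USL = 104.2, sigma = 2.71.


Cp = (USL - LSL) / (6 * sigma)
= (104.2 - 84.0) / (6 * 2.71)
= 20.2000 / 16.2600
= 1.2423

1.2423


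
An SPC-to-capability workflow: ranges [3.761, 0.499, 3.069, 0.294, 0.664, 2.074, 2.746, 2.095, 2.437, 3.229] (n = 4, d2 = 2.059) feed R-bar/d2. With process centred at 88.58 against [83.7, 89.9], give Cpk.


R_bar = (3.761 + 0.499 + 3.069 + 0.294 + 0.664 + 2.074 + 2.746 + 2.095 + 2.437 + 3.229) / 10 = 2.0868
sigma = R_bar / d2 = 2.0868 / 2.059 = 1.0135017
Cp = (USL - LSL)/(6*sigma) = (89.9 - 83.7)/(6*1.0135017) = 1.0196
Cpu = (89.9 - 88.58)/(3*1.0135017) = 0.4341
Cpl = (88.58 - 83.7)/(3*1.0135017) = 1.6050
Cpk = min(Cpu, Cpl) = 0.4341

0.4341


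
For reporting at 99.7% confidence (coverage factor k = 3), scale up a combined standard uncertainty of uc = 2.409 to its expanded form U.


U = k * uc
U = 3 * 2.409
U = 7.2270

7.2270


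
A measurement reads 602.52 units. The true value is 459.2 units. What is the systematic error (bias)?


Systematic error = measured - true
= 602.52 - 459.2
= 143.3200

143.3200


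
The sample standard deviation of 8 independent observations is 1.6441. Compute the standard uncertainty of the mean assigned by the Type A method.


u_A = s / sqrt(n)
u_A = 1.6441 / sqrt(8)
u_A = 1.6441 / 2.8284271
u_A = 0.5813

0.5813


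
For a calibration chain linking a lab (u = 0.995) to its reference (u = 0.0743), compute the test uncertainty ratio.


TUR = u_lab / u_ref
= 0.995 / 0.0743
= 13.3917

13.3917


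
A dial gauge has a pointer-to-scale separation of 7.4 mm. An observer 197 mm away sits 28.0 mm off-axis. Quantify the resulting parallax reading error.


error = h * offset / d
= 7.4 * 28.0 / 197
= 1.0518

1.0518


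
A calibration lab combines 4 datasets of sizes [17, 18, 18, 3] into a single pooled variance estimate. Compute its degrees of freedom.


nu = sum_i (n_i - 1)
nu = ((17 - 1) + (18 - 1) + (18 - 1) + (3 - 1))
nu = 16 + 17 + 17 + 2
nu = 52

52


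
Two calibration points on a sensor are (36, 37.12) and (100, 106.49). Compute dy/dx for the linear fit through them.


slope = (y2 - y1) / (x2 - x1)
= (106.49 - 37.12) / (100 - 36)
= 69.3700 / 64
= 1.0839

1.0839


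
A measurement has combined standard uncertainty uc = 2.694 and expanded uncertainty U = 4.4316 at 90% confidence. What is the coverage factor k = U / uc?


k = U / uc
k = 4.4316 / 2.694
k = 1.645

1.645


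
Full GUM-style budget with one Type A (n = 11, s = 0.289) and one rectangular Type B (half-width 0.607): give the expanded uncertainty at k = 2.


u_A = s / sqrt(n) = 0.289 / sqrt(11) = 0.087136779
u_B = half_width / sqrt(3) = 0.607 / sqrt(3) = 0.35045161
uc = sqrt(u_A^2 + u_B^2) = sqrt(0.087136779^2 + 0.35045161^2) = 0.36112207
U = k * uc = 2 * 0.36112207
U = 0.7222

0.7222


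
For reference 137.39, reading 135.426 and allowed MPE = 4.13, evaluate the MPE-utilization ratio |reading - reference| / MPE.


e = indication - reference = 135.426 - 137.39 = -1.9640
|e| = 1.9640
ratio = |e| / MPE = 1.9640 / 4.13
ratio = 0.4755

0.4755


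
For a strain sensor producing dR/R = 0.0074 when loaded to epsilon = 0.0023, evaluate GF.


GF = (dR/R) / epsilon
= 0.0074 / 0.0023
= 3.2174

3.2174


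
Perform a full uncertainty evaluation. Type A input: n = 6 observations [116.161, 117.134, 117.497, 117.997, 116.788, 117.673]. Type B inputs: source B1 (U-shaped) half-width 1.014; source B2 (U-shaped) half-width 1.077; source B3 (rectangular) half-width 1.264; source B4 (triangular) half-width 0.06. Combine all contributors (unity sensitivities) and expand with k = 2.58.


mean = (116.161 + 117.134 + 117.497 + 117.997 + 116.788 + 117.673) / 6 = 117.2083333
s = sqrt(sum((x - mean)^2)/(n-1)) = 0.66337792
u_A = s / sqrt(n) = 0.66337792 / sqrt(6) = 0.2708229
u_B1 = 1.014 / sqrt(2) = 0.71700628
u_B2 = 1.077 / sqrt(2) = 0.761554
u_B3 = 1.264 / sqrt(3) = 0.72977074
u_B4 = 0.06 / sqrt(6) = 0.024494897
uc = sqrt(0.2708229^2 + 0.71700628^2 + 0.761554^2 + 0.72977074^2 + 0.024494897^2) = 1.3040602
U = k * uc = 2.58 * 1.3040602
U = 3.3645

3.3645


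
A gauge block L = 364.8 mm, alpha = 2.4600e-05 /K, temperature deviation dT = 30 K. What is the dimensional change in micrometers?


dL = L * alpha * dT
= 364.8 * 2.4600e-05 * 30
= 0.2692224 mm
dL_um = 0.2692224 * 1000 = 269.2224 um

269.2224


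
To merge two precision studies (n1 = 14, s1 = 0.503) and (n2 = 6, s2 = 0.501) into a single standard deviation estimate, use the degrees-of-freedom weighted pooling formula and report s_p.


s_p = sqrt(((n1-1)*s1^2 + (n2-1)*s2^2) / (n1+n2-2))
numerator = (14-1)*0.503^2 + (6-1)*0.501^2 = 3.289117 + 1.255005 = 4.544122
denominator = 14 + 6 - 2 = 18
s_p^2 = 4.544122 / 18 = 0.25245122
s_p = sqrt(0.25245122) = 0.5024

0.5024


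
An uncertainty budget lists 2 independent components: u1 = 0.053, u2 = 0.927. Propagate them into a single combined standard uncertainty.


uc = sqrt(0.053^2 + 0.927^2)
uc = sqrt(0.862138)
uc = 0.9285

0.9285


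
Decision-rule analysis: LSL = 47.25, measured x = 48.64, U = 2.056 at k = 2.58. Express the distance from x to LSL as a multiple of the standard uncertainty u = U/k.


u = U / k = 2.056 / 2.58 = 0.79689922
margin = |LSL - x| = |47.25 - 48.64| = 1.39
z = margin / u = 1.39 / 0.79689922
z = 1.7443

1.7443


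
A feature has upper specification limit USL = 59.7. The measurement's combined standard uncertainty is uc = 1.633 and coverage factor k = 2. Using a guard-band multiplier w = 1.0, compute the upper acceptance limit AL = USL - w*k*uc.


U = k * uc = 2 * 1.633 = 3.266
guard band g = w * U = 1.0 * 3.266 = 3.266
AL = USL - g = 59.7 - 3.266
AL = 56.4340

56.4340


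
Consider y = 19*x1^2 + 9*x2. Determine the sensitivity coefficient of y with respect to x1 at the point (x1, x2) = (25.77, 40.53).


y = 19*x1^2 + 9*x2
dy/dx1 = 2*19*x1
Evaluate at x1 = 25.77: c1 = 38 * 25.77
c1 = 979.2600

979.2600


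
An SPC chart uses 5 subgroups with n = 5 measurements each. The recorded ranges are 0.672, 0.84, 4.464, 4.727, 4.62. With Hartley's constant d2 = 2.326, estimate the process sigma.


R_bar = (0.672 + 0.84 + 4.464 + 4.727 + 4.62) / 5
R_bar = 15.323 / 5 = 3.0646
sigma_hat = R_bar / d2 = 3.0646 / 2.326 = 1.3175

1.3175


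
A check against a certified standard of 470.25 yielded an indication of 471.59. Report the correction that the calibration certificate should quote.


Correction = standard - reading
= 470.25 - 471.59
= -1.3400

-1.3400


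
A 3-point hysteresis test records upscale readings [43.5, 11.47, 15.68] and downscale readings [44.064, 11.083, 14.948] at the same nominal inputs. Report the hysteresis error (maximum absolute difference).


|43.5 - 44.064| = 0.5640
|11.47 - 11.083| = 0.3870
|15.68 - 14.948| = 0.7320
hysteresis = max(diffs) = 0.7320

0.7320


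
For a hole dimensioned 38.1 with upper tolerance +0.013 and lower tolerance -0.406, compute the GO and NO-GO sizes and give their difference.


GO = nominal - lower_tol (smallest hole = maximum material condition)
GO = 38.1 - 0.406 = 37.694
NO-GO = nominal + upper_tol (largest hole = least material condition)
NO-GO = 38.1 + 0.013 = 38.113
spread = NO-GO - GO = 38.113 - 37.694 = 0.4190

0.4190


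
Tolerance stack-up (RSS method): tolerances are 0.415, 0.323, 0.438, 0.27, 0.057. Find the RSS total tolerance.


RSS = sqrt(0.415^2 + 0.323^2 + 0.438^2 + 0.27^2 + 0.057^2)
= sqrt(0.544547)
= 0.7379

0.7379


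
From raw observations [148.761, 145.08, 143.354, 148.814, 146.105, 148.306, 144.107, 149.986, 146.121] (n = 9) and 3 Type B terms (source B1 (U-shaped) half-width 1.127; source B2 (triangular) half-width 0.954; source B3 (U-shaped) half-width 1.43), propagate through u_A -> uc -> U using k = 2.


mean = (148.761 + 145.08 + 143.354 + 148.814 + 146.105 + 148.306 + 144.107 + 149.986 + 146.121) / 9 = 146.7371111
s = sqrt(sum((x - mean)^2)/(n-1)) = 2.3268644
u_A = s / sqrt(n) = 2.3268644 / sqrt(9) = 0.77562147
u_B1 = 1.127 / sqrt(2) = 0.79690934
u_B2 = 0.954 / sqrt(6) = 0.38946887
u_B3 = 1.43 / sqrt(2) = 1.0111627
uc = sqrt(0.77562147^2 + 0.79690934^2 + 0.38946887^2 + 1.0111627^2) = 1.5526716
U = k * uc = 2 * 1.5526716
U = 3.1053

3.1053


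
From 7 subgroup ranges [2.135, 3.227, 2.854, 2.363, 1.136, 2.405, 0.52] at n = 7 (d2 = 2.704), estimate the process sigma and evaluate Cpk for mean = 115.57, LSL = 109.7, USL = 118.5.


R_bar = (2.135 + 3.227 + 2.854 + 2.363 + 1.136 + 2.405 + 0.52) / 7 = 2.0914286
sigma = R_bar / d2 = 2.0914286 / 2.704 = 0.77345732
Cp = (USL - LSL)/(6*sigma) = (118.5 - 109.7)/(6*0.77345732) = 1.8962
Cpu = (118.5 - 115.57)/(3*0.77345732) = 1.2627
Cpl = (115.57 - 109.7)/(3*0.77345732) = 2.5298
Cpk = min(Cpu, Cpl) = 1.2627

1.2627


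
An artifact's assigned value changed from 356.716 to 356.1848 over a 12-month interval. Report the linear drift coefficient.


rate = (v2 - v1) / months
= (356.1848 - 356.716) / 12
= -0.5312 / 12
= -0.0443

-0.0443


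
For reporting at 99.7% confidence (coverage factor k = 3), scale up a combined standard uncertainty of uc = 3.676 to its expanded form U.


U = k * uc
U = 3 * 3.676
U = 11.0280

11.0280


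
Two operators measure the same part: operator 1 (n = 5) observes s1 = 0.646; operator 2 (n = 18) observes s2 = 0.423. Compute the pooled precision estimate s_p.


s_p = sqrt(((n1-1)*s1^2 + (n2-1)*s2^2) / (n1+n2-2))
numerator = (5-1)*0.646^2 + (18-1)*0.423^2 = 1.669264 + 3.041793 = 4.711057
denominator = 5 + 18 - 2 = 21
s_p^2 = 4.711057 / 21 = 0.22433605
s_p = sqrt(0.22433605) = 0.4736

0.4736


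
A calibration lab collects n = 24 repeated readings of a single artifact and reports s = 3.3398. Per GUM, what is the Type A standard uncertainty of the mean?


u_A = s / sqrt(n)
u_A = 3.3398 / sqrt(24)
u_A = 3.3398 / 4.8989795
u_A = 0.6817

0.6817


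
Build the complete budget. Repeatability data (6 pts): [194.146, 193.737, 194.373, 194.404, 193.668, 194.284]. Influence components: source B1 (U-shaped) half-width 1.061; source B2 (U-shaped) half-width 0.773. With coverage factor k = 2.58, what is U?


mean = (194.146 + 193.737 + 194.373 + 194.404 + 193.668 + 194.284) / 6 = 194.102
s = sqrt(sum((x - mean)^2)/(n-1)) = 0.32288884
u_A = s / sqrt(n) = 0.32288884 / sqrt(6) = 0.13181882
u_B1 = 1.061 / sqrt(2) = 0.75024029
u_B2 = 0.773 / sqrt(2) = 0.54659354
uc = sqrt(0.13181882^2 + 0.75024029^2 + 0.54659354^2) = 0.93755063
U = k * uc = 2.58 * 0.93755063
U = 2.4189

2.4189


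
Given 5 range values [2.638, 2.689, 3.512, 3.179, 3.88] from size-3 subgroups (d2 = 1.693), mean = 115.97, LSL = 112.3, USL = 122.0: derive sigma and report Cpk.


R_bar = (2.638 + 2.689 + 3.512 + 3.179 + 3.88) / 5 = 3.1796
sigma = R_bar / d2 = 3.1796 / 1.693 = 1.8780862
Cp = (USL - LSL)/(6*sigma) = (122.0 - 112.3)/(6*1.8780862) = 0.8608
Cpu = (122.0 - 115.97)/(3*1.8780862) = 1.0702
Cpl = (115.97 - 112.3)/(3*1.8780862) = 0.6514
Cpk = min(Cpu, Cpl) = 0.6514

0.6514


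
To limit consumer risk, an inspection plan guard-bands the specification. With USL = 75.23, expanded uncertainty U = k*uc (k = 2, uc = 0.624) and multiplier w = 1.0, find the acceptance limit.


U = k * uc = 2 * 0.624 = 1.248
guard band g = w * U = 1.0 * 1.248 = 1.248
AL = USL - g = 75.23 - 1.248
AL = 73.9820

73.9820


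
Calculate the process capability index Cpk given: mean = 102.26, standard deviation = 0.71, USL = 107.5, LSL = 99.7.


Cpu = (USL - mean) / (3*sigma) = (107.5 - 102.26) / (3*0.71) = 2.4601
Cpl = (mean - LSL) / (3*sigma) = (102.26 - 99.7) / (3*0.71) = 1.2019
Cpk = min(Cpu, Cpl) = 1.2019

1.2019


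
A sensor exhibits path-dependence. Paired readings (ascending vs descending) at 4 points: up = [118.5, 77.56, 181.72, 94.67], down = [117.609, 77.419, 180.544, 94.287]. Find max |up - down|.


|118.5 - 117.609| = 0.8910
|77.56 - 77.419| = 0.1410
|181.72 - 180.544| = 1.1760
|94.67 - 94.287| = 0.3830
hysteresis = max(diffs) = 1.1760

1.1760


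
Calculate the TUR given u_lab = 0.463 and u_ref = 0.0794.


TUR = u_lab / u_ref
= 0.463 / 0.0794
= 5.8312

5.8312


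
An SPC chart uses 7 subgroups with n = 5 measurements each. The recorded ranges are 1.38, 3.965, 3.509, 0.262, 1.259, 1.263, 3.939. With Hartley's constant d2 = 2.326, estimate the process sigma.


R_bar = (1.38 + 3.965 + 3.509 + 0.262 + 1.259 + 1.263 + 3.939) / 7
R_bar = 15.577 / 7 = 2.2252857
sigma_hat = R_bar / d2 = 2.2252857 / 2.326 = 0.9567

0.9567


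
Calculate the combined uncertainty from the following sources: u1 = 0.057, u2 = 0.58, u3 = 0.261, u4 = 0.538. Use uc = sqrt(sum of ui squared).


uc = sqrt(0.057^2 + 0.58^2 + 0.261^2 + 0.538^2)
uc = sqrt(0.697214)
uc = 0.8350

0.8350


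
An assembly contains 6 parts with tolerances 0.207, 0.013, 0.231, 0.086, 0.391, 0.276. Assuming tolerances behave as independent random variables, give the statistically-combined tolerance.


RSS = sqrt(0.207^2 + 0.013^2 + 0.231^2 + 0.086^2 + 0.391^2 + 0.276^2)
= sqrt(0.332832)
= 0.5769

0.5769


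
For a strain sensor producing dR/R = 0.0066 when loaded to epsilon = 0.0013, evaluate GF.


GF = (dR/R) / epsilon
= 0.0066 / 0.0013
= 5.0769

5.0769


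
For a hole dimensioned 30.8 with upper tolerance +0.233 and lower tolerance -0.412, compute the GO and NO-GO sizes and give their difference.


GO = nominal - lower_tol (smallest hole = maximum material condition)
GO = 30.8 - 0.412 = 30.388
NO-GO = nominal + upper_tol (largest hole = least material condition)
NO-GO = 30.8 + 0.233 = 31.033
spread = NO-GO - GO = 31.033 - 30.388 = 0.6450

0.6450


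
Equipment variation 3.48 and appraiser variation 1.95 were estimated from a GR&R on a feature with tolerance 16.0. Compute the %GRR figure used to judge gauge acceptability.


GRR = sqrt(EV^2 + AV^2) = sqrt(3.48^2 + 1.95^2) = 3.9890976
%GRR = GRR / tol * 100 = 3.9890976 / 16.0 * 100
%GRR = 24.9319

24.9319


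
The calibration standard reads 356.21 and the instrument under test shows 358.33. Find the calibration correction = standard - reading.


Correction = standard - reading
= 356.21 - 358.33
= -2.1200

-2.1200


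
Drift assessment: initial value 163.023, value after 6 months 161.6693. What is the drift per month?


rate = (v2 - v1) / months
= (161.6693 - 163.023) / 6
= -1.3537 / 6
= -0.2256

-0.2256


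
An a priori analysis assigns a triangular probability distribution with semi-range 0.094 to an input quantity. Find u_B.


u_B = half_width / sqrt(6)
u_B = 0.094 / 2.4494897
u_B = 0.0384

0.0384


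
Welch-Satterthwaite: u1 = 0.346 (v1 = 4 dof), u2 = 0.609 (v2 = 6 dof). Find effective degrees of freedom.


uc = sqrt(u1^2 + u2^2) = sqrt(0.346^2 + 0.609^2) = 0.7004263
v_eff = uc^4 / (u1^4/v1 + u2^4/v2)
= 0.7004263^4 / (0.346^4/4 + 0.609^4/6)
= 0.24068542 / 0.026508433
v_eff = 9.0796

9.0796


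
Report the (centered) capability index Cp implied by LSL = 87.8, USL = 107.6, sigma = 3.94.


Cp = (USL - LSL) / (6 * sigma)
= (107.6 - 87.8) / (6 * 3.94)
= 19.8000 / 23.6400
= 0.8376

0.8376


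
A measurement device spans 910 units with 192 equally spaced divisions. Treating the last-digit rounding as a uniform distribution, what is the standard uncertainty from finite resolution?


resolution = range / divisions
resolution = 910 / 192 = 4.7395833
u_res = resolution / (2*sqrt(3))
u_res = 4.7395833 / 3.4641016
u_res = 1.3682

1.3682


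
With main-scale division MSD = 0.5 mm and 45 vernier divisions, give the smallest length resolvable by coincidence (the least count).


LC = MSD / n_div
= 0.5 / 45
= 0.0111

0.0111


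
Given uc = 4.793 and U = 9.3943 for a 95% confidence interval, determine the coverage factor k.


k = U / uc
k = 9.3943 / 4.793
k = 1.96

1.96


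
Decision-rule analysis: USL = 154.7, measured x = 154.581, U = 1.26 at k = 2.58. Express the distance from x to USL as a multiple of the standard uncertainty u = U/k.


u = U / k = 1.26 / 2.58 = 0.48837209
margin = |USL - x| = |154.7 - 154.581| = 0.119
z = margin / u = 0.119 / 0.48837209
z = 0.2437

0.2437


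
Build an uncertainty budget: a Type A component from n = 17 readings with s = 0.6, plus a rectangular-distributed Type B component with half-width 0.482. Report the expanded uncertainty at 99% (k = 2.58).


u_A = s / sqrt(n) = 0.6 / sqrt(17) = 0.14552138
u_B = half_width / sqrt(3) = 0.482 / sqrt(3) = 0.27828283
uc = sqrt(u_A^2 + u_B^2) = sqrt(0.14552138^2 + 0.27828283^2) = 0.31403472
U = k * uc = 2.58 * 0.31403472
U = 0.8102

0.8102


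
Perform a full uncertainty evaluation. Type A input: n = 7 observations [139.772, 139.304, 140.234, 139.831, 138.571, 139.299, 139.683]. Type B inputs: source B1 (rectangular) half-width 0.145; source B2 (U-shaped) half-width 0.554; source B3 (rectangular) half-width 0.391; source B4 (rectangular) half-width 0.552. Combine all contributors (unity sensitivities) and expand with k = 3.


mean = (139.772 + 139.304 + 140.234 + 139.831 + 138.571 + 139.299 + 139.683) / 7 = 139.5277143
s = sqrt(sum((x - mean)^2)/(n-1)) = 0.53107931
u_A = s / sqrt(n) = 0.53107931 / sqrt(7) = 0.20072911
u_B1 = 0.145 / sqrt(3) = 0.083715789
u_B2 = 0.554 / sqrt(2) = 0.39173716
u_B3 = 0.391 / sqrt(3) = 0.22574396
u_B4 = 0.552 / sqrt(3) = 0.31869735
uc = sqrt(0.20072911^2 + 0.083715789^2 + 0.39173716^2 + 0.22574396^2 + 0.31869735^2) = 0.59437938
U = k * uc = 3 * 0.59437938
U = 1.7831

1.7831


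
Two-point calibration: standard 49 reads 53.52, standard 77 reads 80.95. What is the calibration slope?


slope = (y2 - y1) / (x2 - x1)
= (80.95 - 53.52) / (77 - 49)
= 27.4300 / 28
= 0.9796

0.9796


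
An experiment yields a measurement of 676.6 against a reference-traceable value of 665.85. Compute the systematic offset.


Systematic error = measured - true
= 676.6 - 665.85
= 10.7500

10.7500


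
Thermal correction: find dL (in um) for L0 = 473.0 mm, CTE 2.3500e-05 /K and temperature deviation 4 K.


dL = L * alpha * dT
= 473.0 * 2.3500e-05 * 4
= 0.0444620 mm
dL_um = 0.0444620 * 1000 = 44.4620 um

44.4620


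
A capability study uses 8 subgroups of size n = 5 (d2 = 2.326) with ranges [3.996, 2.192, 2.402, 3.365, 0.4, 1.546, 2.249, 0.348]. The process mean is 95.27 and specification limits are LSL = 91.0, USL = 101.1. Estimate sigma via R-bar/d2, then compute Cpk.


R_bar = (3.996 + 2.192 + 2.402 + 3.365 + 0.4 + 1.546 + 2.249 + 0.348) / 8 = 2.06225
sigma = R_bar / d2 = 2.06225 / 2.326 = 0.88660791
Cp = (USL - LSL)/(6*sigma) = (101.1 - 91.0)/(6*0.88660791) = 1.8986
Cpu = (101.1 - 95.27)/(3*0.88660791) = 2.1919
Cpl = (95.27 - 91.0)/(3*0.88660791) = 1.6054
Cpk = min(Cpu, Cpl) = 1.6054

1.6054


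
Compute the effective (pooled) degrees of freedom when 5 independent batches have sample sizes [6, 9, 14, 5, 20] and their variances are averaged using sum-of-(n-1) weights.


nu = sum_i (n_i - 1)
nu = ((6 - 1) + (9 - 1) + (14 - 1) + (5 - 1) + (20 - 1))
nu = 5 + 8 + 13 + 4 + 19
nu = 49

49


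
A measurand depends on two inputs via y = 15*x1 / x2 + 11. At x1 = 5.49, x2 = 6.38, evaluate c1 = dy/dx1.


y = 15*x1 / x2 + 11
dy/dx1 = 15/x2
Evaluate at x2 = 6.38: c1 = 15 / 6.38
c1 = 2.3511

2.3511


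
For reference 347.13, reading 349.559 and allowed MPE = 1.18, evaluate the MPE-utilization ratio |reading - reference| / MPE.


e = indication - reference = 349.559 - 347.13 = 2.4290
|e| = 2.4290
ratio = |e| / MPE = 2.4290 / 1.18
ratio = 2.0585

2.0585


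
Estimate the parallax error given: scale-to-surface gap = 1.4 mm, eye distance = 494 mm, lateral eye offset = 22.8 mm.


error = h * offset / d
= 1.4 * 22.8 / 494
= 0.0646

0.0646


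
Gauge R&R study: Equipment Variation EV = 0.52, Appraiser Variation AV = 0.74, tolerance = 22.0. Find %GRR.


GRR = sqrt(EV^2 + AV^2) = sqrt(0.52^2 + 0.74^2) = 0.90443352
%GRR = GRR / tol * 100 = 0.90443352 / 22.0 * 100
%GRR = 4.1111

4.1111


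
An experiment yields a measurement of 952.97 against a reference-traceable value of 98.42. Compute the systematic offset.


Systematic error = measured - true
= 952.97 - 98.42
= 854.5500

854.5500


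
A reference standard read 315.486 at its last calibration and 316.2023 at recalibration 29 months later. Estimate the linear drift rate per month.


rate = (v2 - v1) / months
= (316.2023 - 315.486) / 29
= 0.7163 / 29
= 0.0247

0.0247


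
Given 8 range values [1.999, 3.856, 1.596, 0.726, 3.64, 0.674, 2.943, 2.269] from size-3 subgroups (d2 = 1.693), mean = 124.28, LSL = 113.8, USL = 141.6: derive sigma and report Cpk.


R_bar = (1.999 + 3.856 + 1.596 + 0.726 + 3.64 + 0.674 + 2.943 + 2.269) / 8 = 2.212875
sigma = R_bar / d2 = 2.212875 / 1.693 = 1.3070732
Cp = (USL - LSL)/(6*sigma) = (141.6 - 113.8)/(6*1.3070732) = 3.5448
Cpu = (141.6 - 124.28)/(3*1.3070732) = 4.4170
Cpl = (124.28 - 113.8)/(3*1.3070732) = 2.6726
Cpk = min(Cpu, Cpl) = 2.6726

2.6726


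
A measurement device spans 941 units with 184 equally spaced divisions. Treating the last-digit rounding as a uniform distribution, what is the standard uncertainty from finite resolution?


resolution = range / divisions
resolution = 941 / 184 = 5.1141304
u_res = resolution / (2*sqrt(3))
u_res = 5.1141304 / 3.4641016
u_res = 1.4763

1.4763


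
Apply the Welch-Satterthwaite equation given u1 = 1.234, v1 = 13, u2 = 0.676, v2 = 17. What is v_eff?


uc = sqrt(u1^2 + u2^2) = sqrt(1.234^2 + 0.676^2) = 1.4070295
v_eff = uc^4 / (u1^4/v1 + u2^4/v2)
= 1.4070295^4 / (1.234^4/13 + 0.676^4/17)
= 3.9193388 / 0.19065209
v_eff = 20.5575

20.5575


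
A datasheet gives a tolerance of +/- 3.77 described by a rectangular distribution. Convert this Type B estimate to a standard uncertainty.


u_B = half_width / sqrt(3)
u_B = 3.77 / 1.7320508
u_B = 2.1766

2.1766


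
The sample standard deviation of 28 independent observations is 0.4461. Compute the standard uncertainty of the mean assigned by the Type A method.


u_A = s / sqrt(n)
u_A = 0.4461 / sqrt(28)
u_A = 0.4461 / 5.2915026
u_A = 0.0843

0.0843


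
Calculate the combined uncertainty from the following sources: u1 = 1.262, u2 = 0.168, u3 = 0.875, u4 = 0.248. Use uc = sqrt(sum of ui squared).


uc = sqrt(1.262^2 + 0.168^2 + 0.875^2 + 0.248^2)
uc = sqrt(2.447997)
uc = 1.5646

1.5646


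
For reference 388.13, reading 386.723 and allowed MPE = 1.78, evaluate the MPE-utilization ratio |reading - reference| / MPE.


e = indication - reference = 386.723 - 388.13 = -1.4070
|e| = 1.4070
ratio = |e| / MPE = 1.4070 / 1.78
ratio = 0.7904

0.7904


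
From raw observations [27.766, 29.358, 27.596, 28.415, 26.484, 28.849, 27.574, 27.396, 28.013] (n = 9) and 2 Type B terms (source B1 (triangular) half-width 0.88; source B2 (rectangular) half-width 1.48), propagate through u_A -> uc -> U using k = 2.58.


mean = (27.766 + 29.358 + 27.596 + 28.415 + 26.484 + 28.849 + 27.574 + 27.396 + 28.013) / 9 = 27.939
s = sqrt(sum((x - mean)^2)/(n-1)) = 0.84899867
u_A = s / sqrt(n) = 0.84899867 / sqrt(9) = 0.28299956
u_B1 = 0.88 / sqrt(6) = 0.3592585
u_B2 = 1.48 / sqrt(3) = 0.8544784
uc = sqrt(0.28299956^2 + 0.3592585^2 + 0.8544784^2) = 0.96916911
U = k * uc = 2.58 * 0.96916911
U = 2.5005

2.5005


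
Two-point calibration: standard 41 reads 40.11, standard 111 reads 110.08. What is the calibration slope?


slope = (y2 - y1) / (x2 - x1)
= (110.08 - 40.11) / (111 - 41)
= 69.9700 / 70
= 0.9996

0.9996


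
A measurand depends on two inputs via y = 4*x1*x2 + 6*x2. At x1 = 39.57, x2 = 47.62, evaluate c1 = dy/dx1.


y = 4*x1*x2 + 6*x2
dy/dx1 = 4*x2
Evaluate at x2 = 47.62: c1 = 4 * 47.62
c1 = 190.4800

190.4800


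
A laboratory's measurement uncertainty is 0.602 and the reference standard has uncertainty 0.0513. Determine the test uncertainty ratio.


TUR = u_lab / u_ref
= 0.602 / 0.0513
= 11.7349

11.7349


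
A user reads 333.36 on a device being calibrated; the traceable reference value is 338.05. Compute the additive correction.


Correction = standard - reading
= 338.05 - 333.36
= 4.6900

4.6900


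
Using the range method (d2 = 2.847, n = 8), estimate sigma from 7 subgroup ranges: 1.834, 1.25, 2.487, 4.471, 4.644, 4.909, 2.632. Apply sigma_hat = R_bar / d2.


R_bar = (1.834 + 1.25 + 2.487 + 4.471 + 4.644 + 4.909 + 2.632) / 7
R_bar = 22.227 / 7 = 3.1752857
sigma_hat = R_bar / d2 = 3.1752857 / 2.847 = 1.1153

1.1153


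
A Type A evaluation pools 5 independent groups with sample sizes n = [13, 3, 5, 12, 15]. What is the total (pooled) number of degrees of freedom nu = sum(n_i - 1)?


nu = sum_i (n_i - 1)
nu = ((13 - 1) + (3 - 1) + (5 - 1) + (12 - 1) + (15 - 1))
nu = 12 + 2 + 4 + 11 + 14
nu = 43

43


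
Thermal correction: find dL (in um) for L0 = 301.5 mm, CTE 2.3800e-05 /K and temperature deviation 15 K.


dL = L * alpha * dT
= 301.5 * 2.3800e-05 * 15
= 0.1076355 mm
dL_um = 0.1076355 * 1000 = 107.6355 um

107.6355


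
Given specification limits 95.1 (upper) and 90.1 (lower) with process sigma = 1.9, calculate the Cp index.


Cp = (USL - LSL) / (6 * sigma)
= (95.1 - 90.1) / (6 * 1.9)
= 5.0000 / 11.4000
= 0.4386

0.4386


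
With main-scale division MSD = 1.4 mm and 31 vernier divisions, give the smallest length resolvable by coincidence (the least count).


LC = MSD / n_div
= 1.4 / 31
= 0.0452

0.0452


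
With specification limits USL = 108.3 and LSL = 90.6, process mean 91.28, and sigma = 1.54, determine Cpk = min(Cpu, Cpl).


Cpu = (USL - mean) / (3*sigma) = (108.3 - 91.28) / (3*1.54) = 3.6840
Cpl = (mean - LSL) / (3*sigma) = (91.28 - 90.6) / (3*1.54) = 0.1472
Cpk = min(Cpu, Cpl) = 0.1472

0.1472


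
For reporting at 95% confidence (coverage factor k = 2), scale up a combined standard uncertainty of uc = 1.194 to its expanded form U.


U = k * uc
U = 2 * 1.194
U = 2.3880

2.3880


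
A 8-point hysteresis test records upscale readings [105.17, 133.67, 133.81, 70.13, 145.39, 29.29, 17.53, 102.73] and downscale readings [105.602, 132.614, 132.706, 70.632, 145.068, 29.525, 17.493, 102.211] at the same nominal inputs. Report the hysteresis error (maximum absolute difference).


|105.17 - 105.602| = 0.4320
|133.67 - 132.614| = 1.0560
|133.81 - 132.706| = 1.1040
|70.13 - 70.632| = 0.5020
|145.39 - 145.068| = 0.3220
|29.29 - 29.525| = 0.2350
|17.53 - 17.493| = 0.0370
|102.73 - 102.211| = 0.5190
hysteresis = max(diffs) = 1.1040

1.1040


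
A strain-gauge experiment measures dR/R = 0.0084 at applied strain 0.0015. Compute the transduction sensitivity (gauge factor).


GF = (dR/R) / epsilon
= 0.0084 / 0.0015
= 5.6000

5.6000


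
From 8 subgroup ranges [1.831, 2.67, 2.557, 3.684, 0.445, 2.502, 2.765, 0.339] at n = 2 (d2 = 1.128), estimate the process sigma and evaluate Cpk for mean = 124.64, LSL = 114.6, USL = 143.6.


R_bar = (1.831 + 2.67 + 2.557 + 3.684 + 0.445 + 2.502 + 2.765 + 0.339) / 8 = 2.099125
sigma = R_bar / d2 = 2.099125 / 1.128 = 1.8609264
Cp = (USL - LSL)/(6*sigma) = (143.6 - 114.6)/(6*1.8609264) = 2.5973
Cpu = (143.6 - 124.64)/(3*1.8609264) = 3.3962
Cpl = (124.64 - 114.6)/(3*1.8609264) = 1.7984
Cpk = min(Cpu, Cpl) = 1.7984

1.7984


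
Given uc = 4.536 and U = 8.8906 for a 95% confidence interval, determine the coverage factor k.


k = U / uc
k = 8.8906 / 4.536
k = 1.96

1.96


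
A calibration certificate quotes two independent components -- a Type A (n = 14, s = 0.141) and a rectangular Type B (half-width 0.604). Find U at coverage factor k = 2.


u_A = s / sqrt(n) = 0.141 / sqrt(14) = 0.037683835
u_B = half_width / sqrt(3) = 0.604 / sqrt(3) = 0.34871956
uc = sqrt(u_A^2 + u_B^2) = sqrt(0.037683835^2 + 0.34871956^2) = 0.35074977
U = k * uc = 2 * 0.35074977
U = 0.7015

0.7015


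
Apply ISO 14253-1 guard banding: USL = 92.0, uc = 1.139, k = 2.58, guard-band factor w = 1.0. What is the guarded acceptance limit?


U = k * uc = 2.58 * 1.139 = 2.93862
guard band g = w * U = 1.0 * 2.93862 = 2.93862
AL = USL - g = 92.0 - 2.93862
AL = 89.0614

89.0614


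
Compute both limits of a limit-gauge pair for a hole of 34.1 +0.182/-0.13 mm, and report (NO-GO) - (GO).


GO = nominal - lower_tol (smallest hole = maximum material condition)
GO = 34.1 - 0.13 = 33.97
NO-GO = nominal + upper_tol (largest hole = least material condition)
NO-GO = 34.1 + 0.182 = 34.282
spread = NO-GO - GO = 34.282 - 33.97 = 0.3120

0.3120


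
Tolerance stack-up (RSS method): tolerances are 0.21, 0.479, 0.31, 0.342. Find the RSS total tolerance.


RSS = sqrt(0.21^2 + 0.479^2 + 0.31^2 + 0.342^2)
= sqrt(0.486605)
= 0.6976

0.6976


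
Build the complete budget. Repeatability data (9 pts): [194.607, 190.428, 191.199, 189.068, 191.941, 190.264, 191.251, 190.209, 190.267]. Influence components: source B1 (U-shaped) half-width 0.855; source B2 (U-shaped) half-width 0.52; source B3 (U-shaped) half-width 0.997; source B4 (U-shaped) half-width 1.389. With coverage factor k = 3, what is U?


mean = (194.607 + 190.428 + 191.199 + 189.068 + 191.941 + 190.264 + 191.251 + 190.209 + 190.267) / 9 = 191.026
s = sqrt(sum((x - mean)^2)/(n-1)) = 1.571501
u_A = s / sqrt(n) = 1.571501 / sqrt(9) = 0.52383367
u_B1 = 0.855 / sqrt(2) = 0.6045763
u_B2 = 0.52 / sqrt(2) = 0.36769553
u_B3 = 0.997 / sqrt(2) = 0.70498546
u_B4 = 1.389 / sqrt(2) = 0.98217132
uc = sqrt(0.52383367^2 + 0.6045763^2 + 0.36769553^2 + 0.70498546^2 + 0.98217132^2) = 1.4955866
U = k * uc = 3 * 1.4955866
U = 4.4868

4.4868


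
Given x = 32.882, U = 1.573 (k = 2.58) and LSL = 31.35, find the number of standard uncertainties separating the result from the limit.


u = U / k = 1.573 / 2.58 = 0.60968992
margin = |LSL - x| = |31.35 - 32.882| = 1.532
z = margin / u = 1.532 / 0.60968992
z = 2.5128

2.5128


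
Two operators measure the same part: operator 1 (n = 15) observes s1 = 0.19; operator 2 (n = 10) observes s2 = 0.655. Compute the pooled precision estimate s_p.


s_p = sqrt(((n1-1)*s1^2 + (n2-1)*s2^2) / (n1+n2-2))
numerator = (15-1)*0.19^2 + (10-1)*0.655^2 = 0.5054 + 3.861225 = 4.366625
denominator = 15 + 10 - 2 = 23
s_p^2 = 4.366625 / 23 = 0.18985326
s_p = sqrt(0.18985326) = 0.4357

0.4357


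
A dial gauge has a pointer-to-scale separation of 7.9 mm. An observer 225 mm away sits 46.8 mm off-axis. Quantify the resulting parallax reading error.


error = h * offset / d
= 7.9 * 46.8 / 225
= 1.6432

1.6432


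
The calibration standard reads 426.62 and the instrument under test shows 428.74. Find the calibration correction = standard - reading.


Correction = standard - reading
= 426.62 - 428.74
= -2.1200

-2.1200


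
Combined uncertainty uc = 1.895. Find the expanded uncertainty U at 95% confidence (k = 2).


U = k * uc
U = 2 * 1.895
U = 3.7900

3.7900


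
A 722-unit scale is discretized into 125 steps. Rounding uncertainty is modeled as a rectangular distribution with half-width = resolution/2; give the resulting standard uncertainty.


resolution = range / divisions
resolution = 722 / 125 = 5.776
u_res = resolution / (2*sqrt(3))
u_res = 5.776 / 3.4641016
u_res = 1.6674

1.6674


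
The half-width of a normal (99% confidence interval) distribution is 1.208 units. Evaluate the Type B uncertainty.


u_B = half_width / 2.576
u_B = 1.208 / 2.576
u_B = 0.4689

0.4689


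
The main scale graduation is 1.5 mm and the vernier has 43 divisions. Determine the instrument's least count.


LC = MSD / n_div
= 1.5 / 43
= 0.0349

0.0349


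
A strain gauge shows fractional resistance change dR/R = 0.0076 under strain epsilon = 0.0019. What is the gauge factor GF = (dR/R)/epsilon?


GF = (dR/R) / epsilon
= 0.0076 / 0.0019
= 4.0000

4.0000


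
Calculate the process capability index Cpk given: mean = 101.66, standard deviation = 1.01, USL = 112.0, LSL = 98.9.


Cpu = (USL - mean) / (3*sigma) = (112.0 - 101.66) / (3*1.01) = 3.4125
Cpl = (mean - LSL) / (3*sigma) = (101.66 - 98.9) / (3*1.01) = 0.9109
Cpk = min(Cpu, Cpl) = 0.9109

0.9109


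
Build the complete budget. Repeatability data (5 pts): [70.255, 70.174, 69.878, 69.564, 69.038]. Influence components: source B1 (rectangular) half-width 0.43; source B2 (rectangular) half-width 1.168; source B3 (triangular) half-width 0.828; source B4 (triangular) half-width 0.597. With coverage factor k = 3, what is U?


mean = (70.255 + 70.174 + 69.878 + 69.564 + 69.038) / 5 = 69.7818
s = sqrt(sum((x - mean)^2)/(n-1)) = 0.49690764
u_A = s / sqrt(n) = 0.49690764 / sqrt(5) = 0.22222385
u_B1 = 0.43 / sqrt(3) = 0.24826062
u_B2 = 1.168 / sqrt(3) = 0.67434511
u_B3 = 0.828 / sqrt(6) = 0.33802958
u_B4 = 0.597 / sqrt(6) = 0.24372423
uc = sqrt(0.22222385^2 + 0.24826062^2 + 0.67434511^2 + 0.33802958^2 + 0.24372423^2) = 0.85989744
U = k * uc = 3 * 0.85989744
U = 2.5797

2.5797


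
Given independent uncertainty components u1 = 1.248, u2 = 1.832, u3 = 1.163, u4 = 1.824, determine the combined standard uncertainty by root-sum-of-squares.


uc = sqrt(1.248^2 + 1.832^2 + 1.163^2 + 1.824^2)
uc = sqrt(9.593273)
uc = 3.0973

3.0973


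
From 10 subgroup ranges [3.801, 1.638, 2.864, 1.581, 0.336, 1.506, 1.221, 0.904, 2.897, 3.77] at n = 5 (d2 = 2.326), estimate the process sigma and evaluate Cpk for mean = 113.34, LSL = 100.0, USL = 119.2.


R_bar = (3.801 + 1.638 + 2.864 + 1.581 + 0.336 + 1.506 + 1.221 + 0.904 + 2.897 + 3.77) / 10 = 2.0518
sigma = R_bar / d2 = 2.0518 / 2.326 = 0.88211522
Cp = (USL - LSL)/(6*sigma) = (119.2 - 100.0)/(6*0.88211522) = 3.6276
Cpu = (119.2 - 113.34)/(3*0.88211522) = 2.2144
Cpl = (113.34 - 100.0)/(3*0.88211522) = 5.0409
Cpk = min(Cpu, Cpl) = 2.2144

2.2144
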